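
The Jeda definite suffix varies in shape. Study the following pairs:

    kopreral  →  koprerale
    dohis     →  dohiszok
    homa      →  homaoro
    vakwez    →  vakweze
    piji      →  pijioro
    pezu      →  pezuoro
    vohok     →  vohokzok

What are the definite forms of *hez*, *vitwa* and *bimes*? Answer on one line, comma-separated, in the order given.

heze, vitwaoro, bimeszok

Looking at the final sound of each stem: -zok when the stem ends in a voiceless consonant (*dohis*, *vohok*); -e when the stem ends in a voiced consonant (*kopreral*, *vakwez*); -oro when the stem ends in a vowel (*homa*, *piji*, *pezu*).
Since the final sound of *hez* is /z/ (a voiced consonant), it takes -e, giving *heze*.
*vitwa* — final sound /a/ (a vowel) → -oro → *vitwaoro*.
The final sound of *bimes* is /s/, which is a voiceless consonant, so the suffix is -zok, giving *bimeszok*.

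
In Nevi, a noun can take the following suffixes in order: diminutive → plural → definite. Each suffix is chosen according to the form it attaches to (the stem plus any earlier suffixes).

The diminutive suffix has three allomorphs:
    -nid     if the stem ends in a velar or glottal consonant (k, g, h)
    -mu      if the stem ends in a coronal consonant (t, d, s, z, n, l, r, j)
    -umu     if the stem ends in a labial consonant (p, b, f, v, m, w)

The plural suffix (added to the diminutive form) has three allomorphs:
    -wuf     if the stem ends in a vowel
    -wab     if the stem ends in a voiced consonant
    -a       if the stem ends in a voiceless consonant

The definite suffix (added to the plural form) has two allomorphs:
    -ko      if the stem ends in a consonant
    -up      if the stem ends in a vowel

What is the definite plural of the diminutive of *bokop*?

bokopumuwufko

*bokop*: final consonant = /p/, labial → -umu → *bokopumu*.
The final sound of the diminutive form *bokopumu* is /u/, which is a vowel, so the plural suffix is -wuf, giving *bokopumuwuf*.
The final sound of the plural form *bokopumuwuf* is /f/, which is a consonant, so the definite suffix is -ko, giving *bokopumuwufko*.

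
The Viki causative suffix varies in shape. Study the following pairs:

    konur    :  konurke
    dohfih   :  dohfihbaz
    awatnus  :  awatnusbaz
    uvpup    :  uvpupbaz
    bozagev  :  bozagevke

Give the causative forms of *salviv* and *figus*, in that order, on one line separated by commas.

salvivke, figusbaz

Looking at the final consonant of each stem: -baz when the stem ends in a voiceless consonant (*dohfih*, *awatnus*, *uvpup*); -ke when the stem ends in a voiced consonant (*konur*, *bozagev*).
*salviv* — final consonant /v/ (voiced) → -ke → *salvivke*.
*figus* — final consonant /s/ (voiceless) → -baz → *figusbaz*.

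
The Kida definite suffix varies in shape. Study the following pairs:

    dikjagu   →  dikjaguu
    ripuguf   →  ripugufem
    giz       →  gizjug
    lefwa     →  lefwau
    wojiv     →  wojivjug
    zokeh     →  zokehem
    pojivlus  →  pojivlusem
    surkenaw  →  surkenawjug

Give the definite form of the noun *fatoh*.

fatohem

The pattern is voicing of the final sound: -em when the stem ends in a voiceless consonant (*ripuguf*, *zokeh*, *pojivlus*); -jug when the stem ends in a voiced consonant (*giz*, *wojiv*, *surkenaw*); -u when the stem ends in a vowel (*dikjagu*, *lefwa*).
*fatoh* — final sound /h/ (a voiceless consonant) → -em → *fatohem*.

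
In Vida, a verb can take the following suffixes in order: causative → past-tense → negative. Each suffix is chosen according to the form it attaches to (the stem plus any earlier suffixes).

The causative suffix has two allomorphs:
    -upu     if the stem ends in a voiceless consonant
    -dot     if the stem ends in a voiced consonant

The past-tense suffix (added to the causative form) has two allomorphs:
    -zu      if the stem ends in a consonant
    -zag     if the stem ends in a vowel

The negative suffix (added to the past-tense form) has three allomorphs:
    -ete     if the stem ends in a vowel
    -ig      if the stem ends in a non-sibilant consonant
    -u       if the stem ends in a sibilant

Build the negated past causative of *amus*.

amusupuzagig

The final consonant of *amus* is /s/, which is voiceless, so the causative suffix is -upu, giving *amusupu*.
The final sound of the causative form *amusupu* is /u/, which is a vowel, so the past-tense suffix is -zag, giving *amusupuzag*.
The past-tense form *amusupuzag* — final sound /g/ (a non-sibilant consonant) → -ig → *amusupuzagig*.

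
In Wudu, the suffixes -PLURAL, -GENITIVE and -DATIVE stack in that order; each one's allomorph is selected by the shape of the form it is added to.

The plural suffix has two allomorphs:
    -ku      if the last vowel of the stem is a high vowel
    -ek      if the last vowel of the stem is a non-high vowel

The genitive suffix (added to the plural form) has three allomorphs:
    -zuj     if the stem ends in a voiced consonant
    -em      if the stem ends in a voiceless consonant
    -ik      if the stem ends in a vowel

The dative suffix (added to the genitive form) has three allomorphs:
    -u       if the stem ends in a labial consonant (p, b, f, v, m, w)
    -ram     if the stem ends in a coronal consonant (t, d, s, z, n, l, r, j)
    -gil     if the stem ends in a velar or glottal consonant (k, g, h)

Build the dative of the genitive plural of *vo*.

voekemu

The last vowel of *vo* is /o/, which is a non-high vowel, so the plural suffix is -ek, giving *voek*.
The plural form *voek*: final sound = /k/, a voiceless consonant → -em → *voekem*.
The genitive form *voekem* — final consonant /m/ (labial) → -u → *voekemu*.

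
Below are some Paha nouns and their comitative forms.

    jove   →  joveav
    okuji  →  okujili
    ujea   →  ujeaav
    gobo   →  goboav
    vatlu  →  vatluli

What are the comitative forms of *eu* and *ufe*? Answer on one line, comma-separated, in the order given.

The pattern is height harmony: -li when the last vowel of the stem is a high vowel (*okuji*, *vatlu*); -av when the last vowel of the stem is a non-high vowel (*jove*, *ujea*, *gobo*).
*eu*: last vowel = /u/, a high vowel → -li → *euli*.
Since the last vowel of *ufe* is /e/ (a non-high vowel), it takes -av, giving *ufeav*.

euli, ufeav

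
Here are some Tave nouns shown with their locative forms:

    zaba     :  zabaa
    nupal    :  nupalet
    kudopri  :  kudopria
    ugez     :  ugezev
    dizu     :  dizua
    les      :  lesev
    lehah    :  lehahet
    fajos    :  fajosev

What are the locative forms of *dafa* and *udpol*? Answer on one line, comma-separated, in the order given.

dafaa, udpolet

Looking at the final sound of each stem: -ev when the stem ends in a sibilant (*ugez*, *les*, *fajos*); -et when the stem ends in a non-sibilant consonant (*nupal*, *lehah*); -a when the stem ends in a vowel (*zaba*, *kudopri*, *dizu*).
*dafa*: final sound = /a/, a vowel → -a → *dafaa*.
The final sound of *udpol* is /l/, which is a non-sibilant consonant, so the suffix is -et, giving *udpolet*.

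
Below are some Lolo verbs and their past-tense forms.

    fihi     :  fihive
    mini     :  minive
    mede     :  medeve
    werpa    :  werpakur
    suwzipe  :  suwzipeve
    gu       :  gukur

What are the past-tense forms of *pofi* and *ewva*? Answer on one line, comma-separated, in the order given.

Looking at the last vowel of each stem: -ve when the last vowel of the stem is a front vowel (*fihi*, *mini*, *mede*, *suwzipe*); -kur when the last vowel of the stem is a back vowel (*werpa*, *gu*).
*pofi*: last vowel = /i/, a front vowel → -ve → *pofive*.
*ewva*: last vowel = /a/, a back vowel → -kur → *ewvakur*.

pofive, ewvakur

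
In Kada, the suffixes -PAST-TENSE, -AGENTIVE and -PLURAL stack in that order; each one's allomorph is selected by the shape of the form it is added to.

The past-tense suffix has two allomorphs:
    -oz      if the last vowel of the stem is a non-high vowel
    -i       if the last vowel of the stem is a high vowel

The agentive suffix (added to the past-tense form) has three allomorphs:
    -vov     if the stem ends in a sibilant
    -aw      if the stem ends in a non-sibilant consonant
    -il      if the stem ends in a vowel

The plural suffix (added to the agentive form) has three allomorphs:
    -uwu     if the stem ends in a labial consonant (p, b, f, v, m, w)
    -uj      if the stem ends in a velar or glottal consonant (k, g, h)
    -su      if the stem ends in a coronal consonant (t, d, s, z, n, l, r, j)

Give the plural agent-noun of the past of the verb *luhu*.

luhuiilsu

*luhu* — last vowel /u/ (a high vowel) → -i → *luhui*.
Since the final sound of the past-tense form *luhui* is /i/ (a vowel), it takes -il, giving *luhuiil*.
The agentive form *luhuiil* — final consonant /l/ (coronal) → -su → *luhuiilsu*.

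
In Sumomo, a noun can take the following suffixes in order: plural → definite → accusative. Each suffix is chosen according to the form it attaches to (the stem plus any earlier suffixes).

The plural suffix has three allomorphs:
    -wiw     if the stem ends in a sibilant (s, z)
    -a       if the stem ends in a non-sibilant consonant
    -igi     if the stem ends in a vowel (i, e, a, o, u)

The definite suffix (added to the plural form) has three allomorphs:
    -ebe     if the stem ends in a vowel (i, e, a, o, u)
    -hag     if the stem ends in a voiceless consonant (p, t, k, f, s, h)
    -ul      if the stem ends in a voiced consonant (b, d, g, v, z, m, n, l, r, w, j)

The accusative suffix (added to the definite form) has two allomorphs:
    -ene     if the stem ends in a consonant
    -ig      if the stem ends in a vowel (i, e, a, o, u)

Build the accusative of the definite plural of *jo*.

joigiebeig

The final sound of *jo* is /o/, which is a vowel, so the plural suffix is -igi, giving *joigi*.
The plural form *joigi*: final sound = /i/, a vowel → -ebe → *joigiebe*.
The definite form *joigiebe* — final sound /e/ (a vowel) → -ig → *joigiebeig*.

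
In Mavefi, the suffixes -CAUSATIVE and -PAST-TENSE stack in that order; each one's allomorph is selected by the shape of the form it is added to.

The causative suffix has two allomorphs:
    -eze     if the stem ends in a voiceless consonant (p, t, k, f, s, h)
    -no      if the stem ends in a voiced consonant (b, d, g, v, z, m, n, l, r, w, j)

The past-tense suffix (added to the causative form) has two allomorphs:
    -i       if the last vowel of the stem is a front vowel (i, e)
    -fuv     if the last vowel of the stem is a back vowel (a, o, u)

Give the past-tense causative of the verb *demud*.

Since the final consonant of *demud* is /d/ (voiced), it takes -no, giving *demudno*.
Since the last vowel of the causative form *demudno* is /o/ (a back vowel), it takes -fuv, giving *demudnofuv*.

demudnofuv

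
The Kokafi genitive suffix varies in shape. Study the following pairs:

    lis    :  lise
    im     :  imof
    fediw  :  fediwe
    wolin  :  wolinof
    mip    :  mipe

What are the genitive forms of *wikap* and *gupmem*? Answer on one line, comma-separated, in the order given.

Looking at the final consonant of each stem: -of when the stem ends in a nasal (*im*, *wolin*); -e when the stem ends in a non-nasal consonant (*lis*, *fediw*, *mip*).
*wikap* — final consonant /p/ (non-nasal) → -e → *wikape*.
*gupmem* — final consonant /m/ (a nasal) → -of → *gupmemof*.

wikape, gupmemof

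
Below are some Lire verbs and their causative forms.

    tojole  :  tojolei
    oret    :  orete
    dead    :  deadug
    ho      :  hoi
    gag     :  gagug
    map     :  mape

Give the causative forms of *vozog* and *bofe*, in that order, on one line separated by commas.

vozogug, bofei

Looking at the final sound of each stem: -e when the stem ends in a voiceless consonant (*oret*, *map*); -ug when the stem ends in a voiced consonant (*dead*, *gag*); -i when the stem ends in a vowel (*tojole*, *ho*).
*vozog*: final sound = /g/, a voiced consonant → -ug → *vozogug*.
The final sound of *bofe* is /e/, which is a vowel, so the suffix is -i, giving *bofei*.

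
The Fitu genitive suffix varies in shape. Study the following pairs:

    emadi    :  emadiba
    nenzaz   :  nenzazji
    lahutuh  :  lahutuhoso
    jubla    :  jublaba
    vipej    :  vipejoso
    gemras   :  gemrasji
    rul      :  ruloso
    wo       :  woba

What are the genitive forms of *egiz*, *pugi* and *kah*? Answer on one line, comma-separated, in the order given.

egizji, pugiba, kahoso

The suffix is conditioned by the final sound: -ji when the stem ends in a sibilant (*nenzaz*, *gemras*); -oso when the stem ends in a non-sibilant consonant (*lahutuh*, *vipej*, *rul*); -ba when the stem ends in a vowel (*emadi*, *jubla*, *wo*).
*egiz*: final sound = /z/, a sibilant → -ji → *egizji*.
*pugi*: final sound = /i/, a vowel → -ba → *pugiba*.
The final sound of *kah* is /h/, which is a non-sibilant consonant, so the suffix is -oso, giving *kahoso*.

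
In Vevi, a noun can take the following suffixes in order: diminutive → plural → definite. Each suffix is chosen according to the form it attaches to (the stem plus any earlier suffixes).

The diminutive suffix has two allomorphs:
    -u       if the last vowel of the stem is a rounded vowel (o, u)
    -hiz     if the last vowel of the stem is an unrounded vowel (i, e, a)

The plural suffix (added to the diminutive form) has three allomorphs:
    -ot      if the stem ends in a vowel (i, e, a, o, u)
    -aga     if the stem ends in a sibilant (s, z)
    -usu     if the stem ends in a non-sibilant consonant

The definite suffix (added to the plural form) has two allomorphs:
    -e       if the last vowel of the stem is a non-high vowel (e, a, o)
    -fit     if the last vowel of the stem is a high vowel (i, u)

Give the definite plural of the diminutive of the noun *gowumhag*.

Since the last vowel of *gowumhag* is /a/ (an unrounded vowel), it takes -hiz, giving *gowumhaghiz*.
The diminutive form *gowumhaghiz* — final sound /z/ (a sibilant) → -aga → *gowumhaghizaga*.
The plural form *gowumhaghizaga*: last vowel = /a/, a non-high vowel → -e → *gowumhaghizagae*.

gowumhaghizagae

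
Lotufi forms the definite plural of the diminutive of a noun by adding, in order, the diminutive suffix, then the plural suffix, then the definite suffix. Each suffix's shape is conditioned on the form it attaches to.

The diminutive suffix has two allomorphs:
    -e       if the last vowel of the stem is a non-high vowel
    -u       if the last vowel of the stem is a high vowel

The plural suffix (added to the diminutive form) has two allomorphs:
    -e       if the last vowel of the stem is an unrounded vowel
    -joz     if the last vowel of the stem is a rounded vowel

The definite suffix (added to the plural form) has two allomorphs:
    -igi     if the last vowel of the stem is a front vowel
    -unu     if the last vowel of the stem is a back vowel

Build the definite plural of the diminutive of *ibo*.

iboeeigi

Since the last vowel of *ibo* is /o/ (a non-high vowel), it takes -e, giving *iboe*.
The diminutive form *iboe* — last vowel /e/ (an unrounded vowel) → -e → *iboee*.
The plural form *iboee*: last vowel = /e/, a front vowel → -igi → *iboeeigi*.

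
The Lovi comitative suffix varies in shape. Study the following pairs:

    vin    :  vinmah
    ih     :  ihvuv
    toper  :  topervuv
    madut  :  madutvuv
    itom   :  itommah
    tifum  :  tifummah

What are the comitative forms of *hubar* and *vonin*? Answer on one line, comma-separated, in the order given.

The pattern is nasality of the final consonant: -mah when the stem ends in a nasal (*vin*, *itom*, *tifum*); -vuv when the stem ends in a non-nasal consonant (*ih*, *toper*, *madut*).
The final consonant of *hubar* is /r/, which is non-nasal, so the suffix is -vuv, giving *hubarvuv*.
*vonin*: final consonant = /n/, a nasal → -mah → *voninmah*.

hubarvuv, voninmah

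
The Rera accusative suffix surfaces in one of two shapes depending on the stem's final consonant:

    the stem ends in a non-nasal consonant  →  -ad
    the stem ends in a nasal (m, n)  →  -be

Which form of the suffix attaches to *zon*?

Since the final consonant of *zon* is /n/ (a nasal), it takes -be.

-be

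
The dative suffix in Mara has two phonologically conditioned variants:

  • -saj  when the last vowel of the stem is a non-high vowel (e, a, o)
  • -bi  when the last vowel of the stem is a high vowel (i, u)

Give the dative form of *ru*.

The last vowel of *ru* is /u/, which is a high vowel, so the suffix is -bi, giving *rubi*.

rubi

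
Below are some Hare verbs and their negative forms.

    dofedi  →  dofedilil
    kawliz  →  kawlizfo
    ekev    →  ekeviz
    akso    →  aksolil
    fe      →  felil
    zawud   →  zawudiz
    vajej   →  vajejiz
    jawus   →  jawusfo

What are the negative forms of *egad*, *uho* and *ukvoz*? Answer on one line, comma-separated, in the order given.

The pattern is sibilance of the final sound: -fo when the stem ends in a sibilant (*kawliz*, *jawus*); -iz when the stem ends in a non-sibilant consonant (*ekev*, *zawud*, *vajej*); -lil when the stem ends in a vowel (*dofedi*, *akso*, *fe*).
*egad*: final sound = /d/, a non-sibilant consonant → -iz → *egadiz*.
The final sound of *uho* is /o/, which is a vowel, so the suffix is -lil, giving *uholil*.
*ukvoz* — final sound /z/ (a sibilant) → -fo → *ukvozfo*.

egadiz, uholil, ukvozfo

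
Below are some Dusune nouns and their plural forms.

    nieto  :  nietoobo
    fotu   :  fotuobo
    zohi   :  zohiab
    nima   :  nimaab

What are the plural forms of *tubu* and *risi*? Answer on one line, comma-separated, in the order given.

tubuobo, risiab

The suffix is conditioned by the last vowel: -obo when the last vowel of the stem is a rounded vowel (*nieto*, *fotu*); -ab when the last vowel of the stem is an unrounded vowel (*zohi*, *nima*).
Since the last vowel of *tubu* is /u/ (a rounded vowel), it takes -obo, giving *tubuobo*.
The last vowel of *risi* is /i/, which is an unrounded vowel, so the suffix is -ab, giving *risiab*.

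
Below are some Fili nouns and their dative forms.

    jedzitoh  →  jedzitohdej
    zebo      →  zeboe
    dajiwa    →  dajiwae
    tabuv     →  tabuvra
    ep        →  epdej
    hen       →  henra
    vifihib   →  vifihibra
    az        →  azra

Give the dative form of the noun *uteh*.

utehdej

Looking at the final sound of each stem: -dej when the stem ends in a voiceless consonant (*jedzitoh*, *ep*); -ra when the stem ends in a voiced consonant (*tabuv*, *hen*, *vifihib*, *az*); -e when the stem ends in a vowel (*zebo*, *dajiwa*).
The final sound of *uteh* is /h/, which is a voiceless consonant, so the suffix is -dej, giving *utehdej*.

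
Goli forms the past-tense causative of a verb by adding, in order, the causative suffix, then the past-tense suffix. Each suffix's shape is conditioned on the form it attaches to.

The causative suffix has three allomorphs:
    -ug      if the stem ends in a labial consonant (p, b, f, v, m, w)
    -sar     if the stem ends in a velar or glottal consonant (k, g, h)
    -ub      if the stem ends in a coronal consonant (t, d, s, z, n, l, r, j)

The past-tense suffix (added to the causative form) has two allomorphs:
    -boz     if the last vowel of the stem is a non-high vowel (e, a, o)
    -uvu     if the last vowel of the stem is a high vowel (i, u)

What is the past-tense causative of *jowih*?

jowihsarboz

*jowih*: final consonant = /h/, velar/glottal → -sar → *jowihsar*.
Since the last vowel of the causative form *jowihsar* is /a/ (a non-high vowel), it takes -boz, giving *jowihsarboz*.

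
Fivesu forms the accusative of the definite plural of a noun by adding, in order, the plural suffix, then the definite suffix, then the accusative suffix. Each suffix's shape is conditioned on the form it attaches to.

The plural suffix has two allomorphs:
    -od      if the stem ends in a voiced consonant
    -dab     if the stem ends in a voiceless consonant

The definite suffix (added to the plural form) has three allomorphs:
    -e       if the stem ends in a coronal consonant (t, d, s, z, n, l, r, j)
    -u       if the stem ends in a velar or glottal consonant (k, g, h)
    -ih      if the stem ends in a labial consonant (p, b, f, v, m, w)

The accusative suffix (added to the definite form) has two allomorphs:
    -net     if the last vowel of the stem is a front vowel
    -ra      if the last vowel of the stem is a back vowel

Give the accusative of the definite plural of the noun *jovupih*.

*jovupih* — final consonant /h/ (voiceless) → -dab → *jovupihdab*.
The plural form *jovupihdab* — final consonant /b/ (labial) → -ih → *jovupihdabih*.
The definite form *jovupihdabih* — last vowel /i/ (a front vowel) → -net → *jovupihdabihnet*.

jovupihdabihnet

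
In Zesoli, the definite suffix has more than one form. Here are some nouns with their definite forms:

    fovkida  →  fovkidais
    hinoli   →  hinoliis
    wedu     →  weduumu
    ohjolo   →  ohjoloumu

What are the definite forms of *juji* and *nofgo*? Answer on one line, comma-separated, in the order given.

jujiis, nofgoumu

The pattern is rounding harmony: -umu when the last vowel of the stem is a rounded vowel (*wedu*, *ohjolo*); -is when the last vowel of the stem is an unrounded vowel (*fovkida*, *hinoli*).
Since the last vowel of *juji* is /i/ (an unrounded vowel), it takes -is, giving *jujiis*.
*nofgo*: last vowel = /o/, a rounded vowel → -umu → *nofgoumu*.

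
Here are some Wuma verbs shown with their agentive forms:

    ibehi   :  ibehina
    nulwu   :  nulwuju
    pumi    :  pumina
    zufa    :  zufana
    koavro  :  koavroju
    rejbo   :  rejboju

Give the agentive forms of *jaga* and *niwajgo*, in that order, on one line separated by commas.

The pattern is rounding harmony: -ju when the last vowel of the stem is a rounded vowel (*nulwu*, *koavro*, *rejbo*); -na when the last vowel of the stem is an unrounded vowel (*ibehi*, *pumi*, *zufa*).
The last vowel of *jaga* is /a/, which is an unrounded vowel, so the suffix is -na, giving *jagana*.
*niwajgo*: last vowel = /o/, a rounded vowel → -ju → *niwajgoju*.

jagana, niwajgoju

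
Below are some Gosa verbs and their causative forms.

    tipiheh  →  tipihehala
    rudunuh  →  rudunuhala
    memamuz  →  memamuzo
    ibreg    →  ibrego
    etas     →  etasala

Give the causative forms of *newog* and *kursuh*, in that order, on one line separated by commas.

newogo, kursuhala

The suffix is conditioned by the final consonant: -ala when the stem ends in a voiceless consonant (*tipiheh*, *rudunuh*, *etas*); -o when the stem ends in a voiced consonant (*memamuz*, *ibreg*).
*newog* — final consonant /g/ (voiced) → -o → *newogo*.
*kursuh*: final consonant = /h/, voiceless → -ala → *kursuhala*.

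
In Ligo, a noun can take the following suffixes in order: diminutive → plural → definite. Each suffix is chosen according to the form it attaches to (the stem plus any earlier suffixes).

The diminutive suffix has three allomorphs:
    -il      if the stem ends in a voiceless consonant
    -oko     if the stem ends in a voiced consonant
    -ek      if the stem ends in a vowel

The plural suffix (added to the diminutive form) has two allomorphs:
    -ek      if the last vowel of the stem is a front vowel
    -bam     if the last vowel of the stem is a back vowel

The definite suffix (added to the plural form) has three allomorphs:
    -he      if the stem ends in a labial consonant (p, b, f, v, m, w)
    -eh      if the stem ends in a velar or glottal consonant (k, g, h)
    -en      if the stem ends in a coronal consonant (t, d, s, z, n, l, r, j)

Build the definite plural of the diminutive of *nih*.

Since the final sound of *nih* is /h/ (a voiceless consonant), it takes -il, giving *nihil*.
Since the last vowel of the diminutive form *nihil* is /i/ (a front vowel), it takes -ek, giving *nihilek*.
The final consonant of the plural form *nihilek* is /k/, which is velar/glottal, so the definite suffix is -eh, giving *nihilekeh*.

nihilekeh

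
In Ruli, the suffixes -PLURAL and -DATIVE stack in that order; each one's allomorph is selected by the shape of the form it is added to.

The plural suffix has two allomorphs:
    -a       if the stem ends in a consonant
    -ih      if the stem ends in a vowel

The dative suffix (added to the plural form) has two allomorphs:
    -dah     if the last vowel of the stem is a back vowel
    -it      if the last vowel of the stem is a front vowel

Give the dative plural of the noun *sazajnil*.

sazajniladah

*sazajnil*: final sound = /l/, a consonant → -a → *sazajnila*.
The plural form *sazajnila*: last vowel = /a/, a back vowel → -dah → *sazajniladah*.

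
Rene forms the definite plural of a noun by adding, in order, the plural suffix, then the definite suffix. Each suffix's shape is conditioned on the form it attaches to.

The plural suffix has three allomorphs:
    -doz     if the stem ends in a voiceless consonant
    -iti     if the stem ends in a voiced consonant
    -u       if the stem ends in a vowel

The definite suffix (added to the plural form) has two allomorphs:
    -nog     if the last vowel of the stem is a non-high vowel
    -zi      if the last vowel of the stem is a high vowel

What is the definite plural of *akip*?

*akip*: final sound = /p/, a voiceless consonant → -doz → *akipdoz*.
The plural form *akipdoz*: last vowel = /o/, a non-high vowel → -nog → *akipdoznog*.

akipdoznog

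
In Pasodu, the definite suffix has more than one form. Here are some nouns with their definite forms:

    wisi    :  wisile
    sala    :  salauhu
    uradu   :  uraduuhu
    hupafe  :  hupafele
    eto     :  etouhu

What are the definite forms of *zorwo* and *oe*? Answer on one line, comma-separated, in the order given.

The suffix is conditioned by the last vowel: -le when the last vowel of the stem is a front vowel (*wisi*, *hupafe*); -uhu when the last vowel of the stem is a back vowel (*sala*, *uradu*, *eto*).
*zorwo* — last vowel /o/ (a back vowel) → -uhu → *zorwouhu*.
*oe*: last vowel = /e/, a front vowel → -le → *oele*.

zorwouhu, oele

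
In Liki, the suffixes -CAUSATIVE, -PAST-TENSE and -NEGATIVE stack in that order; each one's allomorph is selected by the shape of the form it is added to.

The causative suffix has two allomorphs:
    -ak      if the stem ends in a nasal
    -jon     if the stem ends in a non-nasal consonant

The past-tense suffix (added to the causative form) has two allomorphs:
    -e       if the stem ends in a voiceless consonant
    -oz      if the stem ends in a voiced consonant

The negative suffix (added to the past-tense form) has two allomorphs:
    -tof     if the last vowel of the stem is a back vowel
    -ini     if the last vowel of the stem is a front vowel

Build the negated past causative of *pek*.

The final consonant of *pek* is /k/, which is non-nasal, so the causative suffix is -jon, giving *pekjon*.
Since the final consonant of the causative form *pekjon* is /n/ (voiced), it takes -oz, giving *pekjonoz*.
The past-tense form *pekjonoz*: last vowel = /o/, a back vowel → -tof → *pekjonoztof*.

pekjonoztof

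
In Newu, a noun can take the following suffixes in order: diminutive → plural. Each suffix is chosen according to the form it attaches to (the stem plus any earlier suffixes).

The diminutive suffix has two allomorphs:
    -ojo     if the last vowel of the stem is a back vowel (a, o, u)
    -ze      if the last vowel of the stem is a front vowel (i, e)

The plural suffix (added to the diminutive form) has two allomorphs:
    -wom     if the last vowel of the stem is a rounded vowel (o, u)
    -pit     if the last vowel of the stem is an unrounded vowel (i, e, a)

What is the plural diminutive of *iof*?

iofojowom

*iof*: last vowel = /o/, a back vowel → -ojo → *iofojo*.
Since the last vowel of the diminutive form *iofojo* is /o/ (a rounded vowel), it takes -wom, giving *iofojowom*.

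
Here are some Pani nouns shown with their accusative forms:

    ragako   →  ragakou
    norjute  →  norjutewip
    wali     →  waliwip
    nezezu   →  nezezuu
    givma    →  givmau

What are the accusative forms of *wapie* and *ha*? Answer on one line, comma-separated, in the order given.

wapiewip, hau

The alternation tracks the last vowel of the stem — -wip when the last vowel of the stem is a front vowel (*norjute*, *wali*); -u when the last vowel of the stem is a back vowel (*ragako*, *nezezu*, *givma*).
*wapie*: last vowel = /e/, a front vowel → -wip → *wapiewip*.
Since the last vowel of *ha* is /a/ (a back vowel), it takes -u, giving *hau*.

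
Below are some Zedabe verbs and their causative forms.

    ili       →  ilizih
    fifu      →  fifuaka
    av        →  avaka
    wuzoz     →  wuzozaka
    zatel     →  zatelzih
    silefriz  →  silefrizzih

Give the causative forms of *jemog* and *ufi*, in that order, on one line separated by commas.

The suffix is conditioned by the last vowel: -zih when the last vowel of the stem is a front vowel (*ili*, *zatel*, *silefriz*); -aka when the last vowel of the stem is a back vowel (*fifu*, *av*, *wuzoz*).
The last vowel of *jemog* is /o/, which is a back vowel, so the suffix is -aka, giving *jemogaka*.
The last vowel of *ufi* is /i/, which is a front vowel, so the suffix is -zih, giving *ufizih*.

jemogaka, ufizih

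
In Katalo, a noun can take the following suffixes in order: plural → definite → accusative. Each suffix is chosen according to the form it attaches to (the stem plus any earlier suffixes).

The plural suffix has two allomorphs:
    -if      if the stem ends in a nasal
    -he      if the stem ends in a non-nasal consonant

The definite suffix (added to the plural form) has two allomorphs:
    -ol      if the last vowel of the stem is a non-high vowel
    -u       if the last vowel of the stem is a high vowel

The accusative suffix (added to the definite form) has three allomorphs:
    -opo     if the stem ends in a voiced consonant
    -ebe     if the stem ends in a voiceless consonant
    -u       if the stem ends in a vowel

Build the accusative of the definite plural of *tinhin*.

*tinhin*: final consonant = /n/, a nasal → -if → *tinhinif*.
The plural form *tinhinif* — last vowel /i/ (a high vowel) → -u → *tinhinifu*.
The definite form *tinhinifu* — final sound /u/ (a vowel) → -u → *tinhinifuu*.

tinhinifuu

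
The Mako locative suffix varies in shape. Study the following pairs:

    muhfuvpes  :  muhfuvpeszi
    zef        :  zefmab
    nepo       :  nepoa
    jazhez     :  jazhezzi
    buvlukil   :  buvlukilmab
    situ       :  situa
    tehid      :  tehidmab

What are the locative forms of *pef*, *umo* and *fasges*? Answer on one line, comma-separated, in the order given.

pefmab, umoa, fasgeszi

Looking at the final sound of each stem: -zi when the stem ends in a sibilant (*muhfuvpes*, *jazhez*); -mab when the stem ends in a non-sibilant consonant (*zef*, *buvlukil*, *tehid*); -a when the stem ends in a vowel (*nepo*, *situ*).
The final sound of *pef* is /f/, which is a non-sibilant consonant, so the suffix is -mab, giving *pefmab*.
The final sound of *umo* is /o/, which is a vowel, so the suffix is -a, giving *umoa*.
Since the final sound of *fasges* is /s/ (a sibilant), it takes -zi, giving *fasgeszi*.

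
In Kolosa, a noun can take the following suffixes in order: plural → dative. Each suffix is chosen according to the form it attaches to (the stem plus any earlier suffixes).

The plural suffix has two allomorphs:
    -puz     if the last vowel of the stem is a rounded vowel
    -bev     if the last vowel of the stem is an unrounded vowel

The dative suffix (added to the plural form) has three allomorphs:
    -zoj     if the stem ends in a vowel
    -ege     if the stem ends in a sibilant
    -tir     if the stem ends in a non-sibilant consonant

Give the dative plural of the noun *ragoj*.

ragojpuzege

The last vowel of *ragoj* is /o/, which is a rounded vowel, so the plural suffix is -puz, giving *ragojpuz*.
The plural form *ragojpuz*: final sound = /z/, a sibilant → -ege → *ragojpuzege*.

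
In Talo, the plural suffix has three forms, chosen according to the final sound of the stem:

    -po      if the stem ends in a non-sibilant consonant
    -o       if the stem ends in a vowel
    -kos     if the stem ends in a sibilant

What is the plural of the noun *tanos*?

*tanos* — final sound /s/ (a sibilant) → -kos → *tanoskos*.

tanoskos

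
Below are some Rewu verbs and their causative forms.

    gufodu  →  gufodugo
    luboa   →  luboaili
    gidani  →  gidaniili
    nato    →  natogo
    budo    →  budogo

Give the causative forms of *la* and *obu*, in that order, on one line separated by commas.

The suffix is conditioned by the last vowel: -go when the last vowel of the stem is a rounded vowel (*gufodu*, *nato*, *budo*); -ili when the last vowel of the stem is an unrounded vowel (*luboa*, *gidani*).
*la*: last vowel = /a/, an unrounded vowel → -ili → *laili*.
The last vowel of *obu* is /u/, which is a rounded vowel, so the suffix is -go, giving *obugo*.

laili, obugo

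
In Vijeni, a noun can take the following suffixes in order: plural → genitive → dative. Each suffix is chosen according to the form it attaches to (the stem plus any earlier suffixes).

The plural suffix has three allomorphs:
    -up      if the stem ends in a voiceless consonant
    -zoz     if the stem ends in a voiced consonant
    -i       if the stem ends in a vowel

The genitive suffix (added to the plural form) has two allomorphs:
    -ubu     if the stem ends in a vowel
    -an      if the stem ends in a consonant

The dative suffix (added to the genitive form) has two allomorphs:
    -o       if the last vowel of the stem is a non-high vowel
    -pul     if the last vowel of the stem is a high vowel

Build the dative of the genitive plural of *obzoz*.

*obzoz*: final sound = /z/, a voiced consonant → -zoz → *obzozzoz*.
The plural form *obzozzoz*: final sound = /z/, a consonant → -an → *obzozzozan*.
The genitive form *obzozzozan* — last vowel /a/ (a non-high vowel) → -o → *obzozzozano*.

obzozzozano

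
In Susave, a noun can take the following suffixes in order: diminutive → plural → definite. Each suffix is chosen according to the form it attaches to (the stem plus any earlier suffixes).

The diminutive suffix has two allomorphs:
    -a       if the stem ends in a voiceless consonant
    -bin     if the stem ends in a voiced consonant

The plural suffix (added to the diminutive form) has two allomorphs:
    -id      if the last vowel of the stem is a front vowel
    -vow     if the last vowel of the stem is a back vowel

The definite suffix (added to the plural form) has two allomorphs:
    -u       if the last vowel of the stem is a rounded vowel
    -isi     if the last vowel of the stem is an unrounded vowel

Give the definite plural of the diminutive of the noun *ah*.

*ah* — final consonant /h/ (voiceless) → -a → *aha*.
The diminutive form *aha*: last vowel = /a/, a back vowel → -vow → *ahavow*.
The plural form *ahavow*: last vowel = /o/, a rounded vowel → -u → *ahavowu*.

ahavowu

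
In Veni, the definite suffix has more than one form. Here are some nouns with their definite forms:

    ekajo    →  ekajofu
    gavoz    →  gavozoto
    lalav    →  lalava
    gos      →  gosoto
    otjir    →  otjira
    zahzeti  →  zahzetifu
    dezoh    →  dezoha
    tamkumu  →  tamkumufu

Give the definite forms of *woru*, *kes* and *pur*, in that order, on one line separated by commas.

worufu, kesoto, pura

Looking at the final sound of each stem: -oto when the stem ends in a sibilant (*gavoz*, *gos*); -a when the stem ends in a non-sibilant consonant (*lalav*, *otjir*, *dezoh*); -fu when the stem ends in a vowel (*ekajo*, *zahzeti*, *tamkumu*).
*woru* — final sound /u/ (a vowel) → -fu → *worufu*.
*kes*: final sound = /s/, a sibilant → -oto → *kesoto*.
Since the final sound of *pur* is /r/ (a non-sibilant consonant), it takes -a, giving *pura*.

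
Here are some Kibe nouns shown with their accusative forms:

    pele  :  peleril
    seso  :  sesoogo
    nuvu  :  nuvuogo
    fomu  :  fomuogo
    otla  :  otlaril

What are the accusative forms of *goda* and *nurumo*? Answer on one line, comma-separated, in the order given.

The alternation tracks the last vowel of the stem — -ogo when the last vowel of the stem is a rounded vowel (*seso*, *nuvu*, *fomu*); -ril when the last vowel of the stem is an unrounded vowel (*pele*, *otla*).
*goda*: last vowel = /a/, an unrounded vowel → -ril → *godaril*.
*nurumo* — last vowel /o/ (a rounded vowel) → -ogo → *nurumoogo*.

godaril, nurumoogo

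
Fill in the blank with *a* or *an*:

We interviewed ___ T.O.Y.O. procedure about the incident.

a

The indefinite article is chosen by the initial *sound* of the following word, not its spelling.
The initialism *T.O.Y.O.* is read letter by letter; the first letter, T, is pronounced /tiː/, which begins with a consonant sound.
So the article is *a*: We interviewed a T.O.Y.O. procedure about the incident.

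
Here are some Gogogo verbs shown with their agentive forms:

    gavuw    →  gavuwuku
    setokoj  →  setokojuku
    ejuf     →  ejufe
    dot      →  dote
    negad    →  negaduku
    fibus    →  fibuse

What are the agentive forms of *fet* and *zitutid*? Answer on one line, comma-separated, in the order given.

The suffix is conditioned by the final consonant: -e when the stem ends in a voiceless consonant (*ejuf*, *dot*, *fibus*); -uku when the stem ends in a voiced consonant (*gavuw*, *setokoj*, *negad*).
*fet* — final consonant /t/ (voiceless) → -e → *fete*.
*zitutid*: final consonant = /d/, voiced → -uku → *zitutiduku*.

fete, zitutiduku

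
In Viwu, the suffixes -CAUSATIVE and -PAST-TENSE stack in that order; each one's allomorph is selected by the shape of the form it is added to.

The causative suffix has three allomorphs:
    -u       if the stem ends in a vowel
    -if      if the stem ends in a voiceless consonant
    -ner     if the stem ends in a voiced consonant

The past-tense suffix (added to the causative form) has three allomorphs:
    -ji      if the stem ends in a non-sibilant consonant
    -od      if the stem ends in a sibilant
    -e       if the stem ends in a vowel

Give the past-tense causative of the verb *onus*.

onusifji

*onus*: final sound = /s/, a voiceless consonant → -if → *onusif*.
The causative form *onusif* — final sound /f/ (a non-sibilant consonant) → -ji → *onusifji*.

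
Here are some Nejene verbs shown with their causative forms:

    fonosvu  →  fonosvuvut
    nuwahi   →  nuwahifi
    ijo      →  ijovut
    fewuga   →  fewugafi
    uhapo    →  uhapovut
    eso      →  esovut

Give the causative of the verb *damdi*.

damdifi

The alternation tracks the last vowel of the stem — -vut when the last vowel of the stem is a rounded vowel (*fonosvu*, *ijo*, *uhapo*, *eso*); -fi when the last vowel of the stem is an unrounded vowel (*nuwahi*, *fewuga*).
*damdi* — last vowel /i/ (an unrounded vowel) → -fi → *damdifi*.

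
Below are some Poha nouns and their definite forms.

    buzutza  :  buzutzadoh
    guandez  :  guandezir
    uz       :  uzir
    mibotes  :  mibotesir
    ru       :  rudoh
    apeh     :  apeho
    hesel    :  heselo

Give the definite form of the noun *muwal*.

muwalo

The suffix is conditioned by the final sound: -ir when the stem ends in a sibilant (*guandez*, *uz*, *mibotes*); -o when the stem ends in a non-sibilant consonant (*apeh*, *hesel*); -doh when the stem ends in a vowel (*buzutza*, *ru*).
*muwal*: final sound = /l/, a non-sibilant consonant → -o → *muwalo*.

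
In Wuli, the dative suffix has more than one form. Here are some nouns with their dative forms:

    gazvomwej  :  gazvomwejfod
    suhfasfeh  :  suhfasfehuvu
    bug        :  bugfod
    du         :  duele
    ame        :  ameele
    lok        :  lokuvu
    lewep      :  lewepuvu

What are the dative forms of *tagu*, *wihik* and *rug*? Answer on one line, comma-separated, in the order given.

taguele, wihikuvu, rugfod

The alternation tracks the final sound of the stem — -uvu when the stem ends in a voiceless consonant (*suhfasfeh*, *lok*, *lewep*); -fod when the stem ends in a voiced consonant (*gazvomwej*, *bug*); -ele when the stem ends in a vowel (*du*, *ame*).
*tagu* — final sound /u/ (a vowel) → -ele → *taguele*.
Since the final sound of *wihik* is /k/ (a voiceless consonant), it takes -uvu, giving *wihikuvu*.
*rug*: final sound = /g/, a voiced consonant → -fod → *rugfod*.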